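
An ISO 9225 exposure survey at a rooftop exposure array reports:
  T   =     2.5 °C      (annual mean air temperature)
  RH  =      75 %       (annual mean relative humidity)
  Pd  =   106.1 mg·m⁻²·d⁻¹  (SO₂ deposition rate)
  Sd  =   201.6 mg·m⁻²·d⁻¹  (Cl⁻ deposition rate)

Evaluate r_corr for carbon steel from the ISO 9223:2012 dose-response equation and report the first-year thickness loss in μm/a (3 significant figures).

carbon steel: T≤10 °C ⇒ hinge +0.150·(2.5−10) = -1.1250
  SO₂ term: 1.77·106.1^0.52·exp(0.02·75-1.1250) = 29.12
  Cl⁻ term: 0.102·201.6^0.62·exp(0.033·75+0.04·2.5) = 35.95
  sum: 29.12 + 35.95 → r_corr = 65.07 μm/a

r_corr = 65.1 μm/a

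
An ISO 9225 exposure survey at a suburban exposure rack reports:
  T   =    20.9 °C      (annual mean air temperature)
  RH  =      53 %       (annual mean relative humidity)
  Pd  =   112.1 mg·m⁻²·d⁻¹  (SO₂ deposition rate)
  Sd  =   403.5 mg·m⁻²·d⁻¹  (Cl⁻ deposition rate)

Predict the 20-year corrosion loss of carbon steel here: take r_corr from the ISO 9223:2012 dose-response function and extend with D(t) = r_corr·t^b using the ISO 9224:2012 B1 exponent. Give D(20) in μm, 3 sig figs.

carbon steel: T>10 °C ⇒ hinge -0.054·(20.9−10) = -0.5886
  Pd branch = 1.77·Pd^0.52·e^(0.02·RH+f) = 33 μm/a
  Cl⁻ term: 0.102·403.5^0.62·exp(0.033·53+0.04·20.9) = 55.83
  sum: 33 + 55.83 → r_corr = 88.83 μm/a
Long-term exponent b (ISO 9224 Table 2, B1) = 0.523
  D(20) = 88.83 × 20^0.523 = 88.83 × 4.791 = 425.6 μm

D(20) = 426 μm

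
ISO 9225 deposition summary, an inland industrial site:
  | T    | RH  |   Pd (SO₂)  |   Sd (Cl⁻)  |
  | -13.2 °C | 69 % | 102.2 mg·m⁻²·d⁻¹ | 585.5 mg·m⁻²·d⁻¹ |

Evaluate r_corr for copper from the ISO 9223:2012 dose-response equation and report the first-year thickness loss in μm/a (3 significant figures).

r_corr = 0.415 μm/a

copper: T≤10 °C ⇒ hinge +0.126·(-13.2−10) = -2.9232
  sulphur-dioxide contribution → 0.05562 μm/a
  chloride contribution → 0.3596 μm/a
  ⇒ r_corr(copper) = 0.4152 μm/a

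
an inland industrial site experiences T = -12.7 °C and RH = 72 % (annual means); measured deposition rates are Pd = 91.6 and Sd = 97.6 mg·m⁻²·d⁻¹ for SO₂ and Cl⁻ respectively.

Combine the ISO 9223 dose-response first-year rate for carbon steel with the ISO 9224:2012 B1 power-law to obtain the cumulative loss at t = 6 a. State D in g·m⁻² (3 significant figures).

D(6) = 279 g·m⁻²

carbon steel: T≤10 °C ⇒ hinge +0.150·(-12.7−10) = -3.4050
  Pd branch = 1.77·Pd^0.52·e^(0.02·RH+f) = 2.599 μm/a
  Cl⁻ term: 0.102·97.6^0.62·exp(0.033·72+0.04·-12.7) = 11.31
  r_corr = 2.599 + 11.31 = 13.91 μm/a
ISO 9224: D(t) = r_corr · t^b with b = 0.523 (carbon steel, B1)
  D(6) = 13.91 × 6^0.523 = 13.91 × 2.553 = 35.49 μm
  Mass loss = 35.49 μm × 7.85 g/cm³ = 278.6 g·m⁻²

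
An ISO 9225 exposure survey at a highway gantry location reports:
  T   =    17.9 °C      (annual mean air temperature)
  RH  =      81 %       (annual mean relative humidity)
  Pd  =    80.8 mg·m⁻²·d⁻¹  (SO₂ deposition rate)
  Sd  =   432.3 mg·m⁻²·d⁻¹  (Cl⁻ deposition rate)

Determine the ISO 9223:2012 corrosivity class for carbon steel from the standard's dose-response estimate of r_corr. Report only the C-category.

C5

carbon steel: f(T) = -0.054·(T−10) [T>10 °C] = -0.4266
  sulphur-dioxide contribution → 57.29 μm/a
  chloride contribution → 130.2 μm/a
  ⇒ r_corr(carbon steel) = 187.5 μm/a
ISO 9223 Table 2 (carbon steel): 80 < 187 ≤ 200 μm/a ⇒ C5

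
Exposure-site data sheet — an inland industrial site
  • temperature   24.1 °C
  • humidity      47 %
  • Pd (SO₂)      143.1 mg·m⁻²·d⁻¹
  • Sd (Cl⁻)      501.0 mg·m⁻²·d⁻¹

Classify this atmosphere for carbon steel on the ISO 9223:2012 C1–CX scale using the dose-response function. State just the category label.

carbon steel: T>10 °C ⇒ hinge -0.054·(24.1−10) = -0.7614
  sulphur-dioxide contribution → 27.96 μm/a
  chloride contribution → 59.53 μm/a
  total first-year rate 87.49 μm/a
Category bounds: 80…200 μm/a bracket r_corr ⇒ C5

C5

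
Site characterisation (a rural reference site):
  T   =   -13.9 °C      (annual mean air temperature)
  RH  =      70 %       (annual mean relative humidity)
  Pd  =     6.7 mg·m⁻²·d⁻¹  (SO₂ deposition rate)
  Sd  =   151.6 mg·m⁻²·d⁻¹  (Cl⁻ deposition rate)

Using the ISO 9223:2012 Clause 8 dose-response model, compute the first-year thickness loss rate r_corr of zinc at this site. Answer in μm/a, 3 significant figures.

r_corr = 0.465 μm/a

zinc: temperature factor f = +0.038·(-23.9) = -0.9082
  Pd branch = 0.0129·Pd^0.44·e^(0.046·RH+f) = 0.3007 μm/a
  Cl⁻ term: 0.0175·151.6^0.57·exp(0.008·70+0.085·-13.9) = 0.1645
  r_corr = 0.3007 + 0.1645 = 0.4651 μm/a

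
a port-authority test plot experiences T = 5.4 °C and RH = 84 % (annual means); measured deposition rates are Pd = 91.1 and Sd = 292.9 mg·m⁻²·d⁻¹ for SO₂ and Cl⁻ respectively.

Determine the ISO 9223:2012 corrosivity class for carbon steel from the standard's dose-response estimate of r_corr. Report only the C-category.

C5

carbon steel: T≤10 °C ⇒ hinge +0.150·(5.4−10) = -0.6900
  sulphur-dioxide contribution → 49.76 μm/a
  chloride contribution → 68.49 μm/a
  total first-year rate 118.3 μm/a
ISO 9223 Table 2 (carbon steel): 80 < 118 ≤ 200 μm/a ⇒ C5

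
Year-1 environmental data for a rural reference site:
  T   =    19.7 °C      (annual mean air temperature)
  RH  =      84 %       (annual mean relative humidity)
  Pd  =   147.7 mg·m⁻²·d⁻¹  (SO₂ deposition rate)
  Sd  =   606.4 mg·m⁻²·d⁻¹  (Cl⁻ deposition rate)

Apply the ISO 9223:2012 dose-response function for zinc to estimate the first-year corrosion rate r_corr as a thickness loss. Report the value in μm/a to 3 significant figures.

r_corr = 9.83 μm/a

zinc: temperature factor f = -0.071·(9.7) = -0.6887
  sulphur-dioxide contribution → 2.781 μm/a
  chloride contribution → 7.052 μm/a
  ⇒ r_corr(zinc) = 9.832 μm/a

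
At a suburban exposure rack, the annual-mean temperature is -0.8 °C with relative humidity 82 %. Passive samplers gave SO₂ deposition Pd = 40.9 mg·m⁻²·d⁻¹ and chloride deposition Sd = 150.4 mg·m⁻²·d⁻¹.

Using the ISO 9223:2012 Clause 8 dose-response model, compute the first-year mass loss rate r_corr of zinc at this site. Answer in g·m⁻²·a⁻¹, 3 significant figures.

r_corr = 17.5 g·m⁻²·a⁻¹

zinc: T≤10 °C ⇒ hinge +0.038·(-0.8−10) = -0.4104
  Pd branch = 0.0129·Pd^0.44·e^(0.046·RH+f) = 1.904 μm/a
  Sd branch = 0.0175·Sd^0.57·e^(0.008·RH+0.085·T) = 0.5488 μm/a
  r_corr = 1.904 + 0.5488 = 2.453 μm/a
Convert to mass loss: 2.453 μm/a × 7.14 g/cm³ = 17.51 g·m⁻²·a⁻¹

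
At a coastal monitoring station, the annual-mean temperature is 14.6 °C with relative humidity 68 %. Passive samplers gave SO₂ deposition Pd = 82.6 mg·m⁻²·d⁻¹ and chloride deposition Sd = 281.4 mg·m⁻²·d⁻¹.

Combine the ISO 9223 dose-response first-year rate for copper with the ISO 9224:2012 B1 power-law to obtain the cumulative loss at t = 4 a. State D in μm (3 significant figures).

copper: T>10 °C ⇒ hinge -0.080·(14.6−10) = -0.3680
  Pd branch = 0.0053·Pd^0.26·e^(0.059·RH+f) = 0.6386 μm/a
  Cl⁻ term: 0.01025·281.4^0.27·exp(0.036·68+0.049·14.6) = 1.111
  sum: 0.6386 + 1.111 → r_corr = 1.75 μm/a
Long-term exponent b (ISO 9224 Table 2, B1) = 0.667
  D(4) = 1.75 × 4^0.667 = 1.75 × 2.521 = 4.412 μm

D(4) = 4.41 μm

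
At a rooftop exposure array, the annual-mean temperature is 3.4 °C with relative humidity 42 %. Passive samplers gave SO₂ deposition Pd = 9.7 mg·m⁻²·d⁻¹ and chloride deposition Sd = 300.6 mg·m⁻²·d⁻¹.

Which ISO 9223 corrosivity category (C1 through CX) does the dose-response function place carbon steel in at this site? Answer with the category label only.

C2

carbon steel: f(T) = +0.150·(T−10) [T≤10 °C] = -0.9900
  Pd branch = 1.77·Pd^0.52·e^(0.02·RH+f) = 4.965 μm/a
  Cl⁻ term: 0.102·300.6^0.62·exp(0.033·42+0.04·3.4) = 16.07
  r_corr = 4.965 + 16.07 = 21.03 μm/a
Category bounds: 1.3…25 μm/a bracket r_corr ⇒ C2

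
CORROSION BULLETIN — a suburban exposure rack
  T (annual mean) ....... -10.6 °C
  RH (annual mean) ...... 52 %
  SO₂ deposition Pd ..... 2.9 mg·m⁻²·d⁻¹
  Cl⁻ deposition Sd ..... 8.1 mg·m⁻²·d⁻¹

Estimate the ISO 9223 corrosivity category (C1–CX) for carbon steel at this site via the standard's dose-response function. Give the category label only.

carbon steel: temperature factor f = +0.150·(-20.6) = -3.0900
  SO₂ term: 1.77·2.9^0.52·exp(0.02·52-3.0900) = 0.3964
  Cl⁻ term: 0.102·8.1^0.62·exp(0.033·52+0.04·-10.6) = 1.358
  sum: 0.3964 + 1.358 → r_corr = 1.755 μm/a
ISO 9223 Table 2 (carbon steel): 1.3 < 1.75 ≤ 25 μm/a ⇒ C2

C2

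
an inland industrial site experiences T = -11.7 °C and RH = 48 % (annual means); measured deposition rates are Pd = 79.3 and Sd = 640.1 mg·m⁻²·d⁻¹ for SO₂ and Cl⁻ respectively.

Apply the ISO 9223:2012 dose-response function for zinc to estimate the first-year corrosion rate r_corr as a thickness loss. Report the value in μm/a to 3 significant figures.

zinc: temperature factor f = +0.038·(-21.7) = -0.8246
  SO₂ term: 0.0129·79.3^0.44·exp(0.046·48-0.8246) = 0.3524
  Cl⁻ term: 0.0175·640.1^0.57·exp(0.008·48+0.085·-11.7) = 0.378
  r_corr = 0.3524 + 0.378 = 0.7304 μm/a

r_corr = 0.730 μm/a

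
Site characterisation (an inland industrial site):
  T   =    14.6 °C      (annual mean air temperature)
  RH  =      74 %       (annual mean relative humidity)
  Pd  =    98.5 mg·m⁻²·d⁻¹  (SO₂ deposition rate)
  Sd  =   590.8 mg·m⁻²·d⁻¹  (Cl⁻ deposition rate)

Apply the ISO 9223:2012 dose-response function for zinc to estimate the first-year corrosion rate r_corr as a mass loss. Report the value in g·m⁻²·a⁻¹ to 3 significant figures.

zinc: T>10 °C ⇒ hinge -0.071·(14.6−10) = -0.3266
  sulphur-dioxide contribution → 2.11 μm/a
  chloride contribution → 4.157 μm/a
  ⇒ r_corr(zinc) = 6.267 μm/a
Convert to mass loss: 6.267 μm/a × 7.14 g/cm³ = 44.75 g·m⁻²·a⁻¹

r_corr = 44.7 g·m⁻²·a⁻¹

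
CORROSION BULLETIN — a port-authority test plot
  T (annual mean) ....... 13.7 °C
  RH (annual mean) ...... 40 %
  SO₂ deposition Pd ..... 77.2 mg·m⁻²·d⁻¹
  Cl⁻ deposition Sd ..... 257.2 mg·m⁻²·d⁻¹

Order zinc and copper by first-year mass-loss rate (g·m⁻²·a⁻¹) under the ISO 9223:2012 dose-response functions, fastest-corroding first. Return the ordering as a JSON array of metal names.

zinc: f(T) = -0.071·(T−10) [T>10 °C] = -0.2627
  Pd branch = 0.0129·Pd^0.44·e^(0.046·RH+f) = 0.4228 μm/a
  Cl⁻ term: 0.0175·257.2^0.57·exp(0.008·40+0.085·13.7) = 1.826
  r_corr = 0.4228 + 1.826 = 2.249 μm/a
  mass loss = 2.249 μm/a × 7.14 g/cm³ = 16.06 g·m⁻²·a⁻¹
copper: temperature factor f = -0.080·(3.7) = -0.2960
  Pd branch = 0.0053·Pd^0.26·e^(0.059·RH+f) = 0.1293 μm/a
  Cl⁻ term: 0.01025·257.2^0.27·exp(0.036·40+0.049·13.7) = 0.3788
  r_corr = 0.1293 + 0.3788 = 0.5081 μm/a
  mass loss = 0.5081 μm/a × 8.96 g/cm³ = 4.552 g·m⁻²·a⁻¹
Ordering by g·m⁻²·a⁻¹: zinc (16.1) > copper (4.55)

["zinc", "copper"]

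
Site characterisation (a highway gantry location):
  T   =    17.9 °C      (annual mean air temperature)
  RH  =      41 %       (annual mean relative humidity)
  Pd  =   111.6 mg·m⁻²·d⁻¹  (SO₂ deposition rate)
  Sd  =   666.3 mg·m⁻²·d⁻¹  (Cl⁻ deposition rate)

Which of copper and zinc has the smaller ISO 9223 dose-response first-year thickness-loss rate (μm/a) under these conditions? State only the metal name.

copper: temperature factor f = -0.080·(7.9) = -0.6320
  sulphur-dioxide contribution → 0.1078 μm/a
  chloride contribution → 0.6238 μm/a
  ⇒ r_corr(copper) = 0.7316 μm/a
zinc: temperature factor f = -0.071·(7.9) = -0.5609
  sulphur-dioxide contribution → 0.3864 μm/a
  chloride contribution → 4.526 μm/a
  ⇒ r_corr(zinc) = 4.913 μm/a
Ordering by μm/a: zinc (4.91) > copper (0.732)

copper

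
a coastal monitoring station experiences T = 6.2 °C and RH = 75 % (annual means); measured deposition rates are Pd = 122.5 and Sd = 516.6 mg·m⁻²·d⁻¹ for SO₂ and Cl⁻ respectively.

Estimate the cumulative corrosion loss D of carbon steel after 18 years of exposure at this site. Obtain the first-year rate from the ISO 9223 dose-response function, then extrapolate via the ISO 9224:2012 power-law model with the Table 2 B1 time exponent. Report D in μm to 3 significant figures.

carbon steel: f(T) = +0.150·(T−10) [T≤10 °C] = -0.5700
  SO₂ term: 1.77·122.5^0.52·exp(0.02·75-0.5700) = 54.66
  Cl⁻ term: 0.102·516.6^0.62·exp(0.033·75+0.04·6.2) = 74.7
  r_corr = 54.66 + 74.7 = 129.4 μm/a
ISO 9224: D(t) = r_corr · t^b with b = 0.523 (carbon steel, B1)
  D(18) = 129.4 × 18^0.523 = 129.4 × 4.534 = 586.6 μm

D(18) = 587 μm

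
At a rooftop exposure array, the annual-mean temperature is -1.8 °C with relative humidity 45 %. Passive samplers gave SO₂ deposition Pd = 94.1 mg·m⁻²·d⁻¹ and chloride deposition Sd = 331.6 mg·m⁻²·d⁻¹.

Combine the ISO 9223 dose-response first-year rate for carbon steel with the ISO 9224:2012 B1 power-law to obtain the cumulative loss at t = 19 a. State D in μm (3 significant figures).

D(19) = 108 μm

carbon steel: f(T) = +0.150·(T−10) [T≤10 °C] = -1.7700
  sulphur-dioxide contribution → 7.878 μm/a
  chloride contribution → 15.31 μm/a
  total first-year rate 23.19 μm/a
Long-term exponent b (ISO 9224 Table 2, B1) = 0.523
  D(19) = 23.19 × 19^0.523 = 23.19 × 4.664 = 108.2 μm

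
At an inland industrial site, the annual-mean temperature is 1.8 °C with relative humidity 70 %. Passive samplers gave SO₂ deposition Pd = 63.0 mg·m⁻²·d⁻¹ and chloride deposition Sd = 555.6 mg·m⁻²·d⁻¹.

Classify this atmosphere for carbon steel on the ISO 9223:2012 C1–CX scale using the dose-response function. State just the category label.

carbon steel: temperature factor f = +0.150·(-8.2) = -1.2300
  Pd branch = 1.77·Pd^0.52·e^(0.02·RH+f) = 18.09 μm/a
  Cl⁻ term: 0.102·555.6^0.62·exp(0.033·70+0.04·1.8) = 55.57
  r_corr = 18.09 + 55.57 = 73.66 μm/a
Category bounds: 50…80 μm/a bracket r_corr ⇒ C4

C4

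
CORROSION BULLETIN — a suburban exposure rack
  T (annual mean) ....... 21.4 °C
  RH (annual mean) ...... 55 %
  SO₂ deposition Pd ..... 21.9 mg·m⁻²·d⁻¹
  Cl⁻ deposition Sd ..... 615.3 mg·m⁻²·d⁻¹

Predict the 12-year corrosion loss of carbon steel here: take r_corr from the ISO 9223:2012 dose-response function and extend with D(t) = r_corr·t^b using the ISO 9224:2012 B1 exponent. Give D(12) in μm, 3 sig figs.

D(12) = 342 μm

carbon steel: T>10 °C ⇒ hinge -0.054·(21.4−10) = -0.6156
  SO₂ term: 1.77·21.9^0.52·exp(0.02·55-0.6156) = 14.3
  Cl⁻ term: 0.102·615.3^0.62·exp(0.033·55+0.04·21.4) = 79.04
  r_corr = 14.3 + 79.04 = 93.34 μm/a
ISO 9224: D(t) = r_corr · t^b with b = 0.523 (carbon steel, B1)
  D(12) = 93.34 × 12^0.523 = 93.34 × 3.668 = 342.4 μm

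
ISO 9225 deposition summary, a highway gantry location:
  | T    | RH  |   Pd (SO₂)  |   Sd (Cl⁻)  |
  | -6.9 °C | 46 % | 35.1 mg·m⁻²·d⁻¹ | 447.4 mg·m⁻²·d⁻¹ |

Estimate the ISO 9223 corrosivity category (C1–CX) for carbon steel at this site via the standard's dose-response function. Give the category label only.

C2

carbon steel: temperature factor f = +0.150·(-16.9) = -2.5350
  sulphur-dioxide contribution → 2.239 μm/a
  chloride contribution → 15.54 μm/a
  total first-year rate 17.78 μm/a
ISO 9223 Table 2 (carbon steel): 1.3 < 17.8 ≤ 25 μm/a ⇒ C2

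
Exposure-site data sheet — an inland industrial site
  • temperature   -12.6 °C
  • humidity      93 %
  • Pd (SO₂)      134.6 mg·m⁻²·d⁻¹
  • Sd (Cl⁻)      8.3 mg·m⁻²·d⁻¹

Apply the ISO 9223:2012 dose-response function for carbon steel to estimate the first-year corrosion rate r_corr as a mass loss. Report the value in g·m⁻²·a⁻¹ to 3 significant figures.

carbon steel: temperature factor f = +0.150·(-22.6) = -3.3900
  SO₂ term: 1.77·134.6^0.52·exp(0.02·93-3.3900) = 4.905
  Cl⁻ term: 0.102·8.3^0.62·exp(0.033·93+0.04·-12.6) = 4.925
  r_corr = 4.905 + 4.925 = 9.829 μm/a
Convert to mass loss: 9.829 μm/a × 7.85 g/cm³ = 77.16 g·m⁻²·a⁻¹

r_corr = 77.2 g·m⁻²·a⁻¹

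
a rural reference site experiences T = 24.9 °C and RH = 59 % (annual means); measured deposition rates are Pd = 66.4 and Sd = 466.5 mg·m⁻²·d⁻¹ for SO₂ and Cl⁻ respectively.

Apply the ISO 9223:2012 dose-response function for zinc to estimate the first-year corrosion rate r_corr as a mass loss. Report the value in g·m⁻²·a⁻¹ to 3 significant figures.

r_corr = 58.3 g·m⁻²·a⁻¹

zinc: T>10 °C ⇒ hinge -0.071·(24.9−10) = -1.0579
  Pd branch = 0.0129·Pd^0.44·e^(0.046·RH+f) = 0.4281 μm/a
  Cl⁻ term: 0.0175·466.5^0.57·exp(0.008·59+0.085·24.9) = 7.735
  r_corr = 0.4281 + 7.735 = 8.163 μm/a
Convert to mass loss: 8.163 μm/a × 7.14 g/cm³ = 58.28 g·m⁻²·a⁻¹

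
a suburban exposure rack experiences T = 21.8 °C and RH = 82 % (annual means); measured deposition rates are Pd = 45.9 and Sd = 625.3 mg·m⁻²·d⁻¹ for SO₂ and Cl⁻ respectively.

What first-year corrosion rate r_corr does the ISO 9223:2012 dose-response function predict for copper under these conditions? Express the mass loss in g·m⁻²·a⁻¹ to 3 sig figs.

r_corr = 35.4 g·m⁻²·a⁻¹

copper: T>10 °C ⇒ hinge -0.080·(21.8−10) = -0.9440
  Pd branch = 0.0053·Pd^0.26·e^(0.059·RH+f) = 0.7039 μm/a
  Cl⁻ term: 0.01025·625.3^0.27·exp(0.036·82+0.049·21.8) = 3.248
  r_corr = 0.7039 + 3.248 = 3.952 μm/a
Convert to mass loss: 3.952 μm/a × 8.96 g/cm³ = 35.41 g·m⁻²·a⁻¹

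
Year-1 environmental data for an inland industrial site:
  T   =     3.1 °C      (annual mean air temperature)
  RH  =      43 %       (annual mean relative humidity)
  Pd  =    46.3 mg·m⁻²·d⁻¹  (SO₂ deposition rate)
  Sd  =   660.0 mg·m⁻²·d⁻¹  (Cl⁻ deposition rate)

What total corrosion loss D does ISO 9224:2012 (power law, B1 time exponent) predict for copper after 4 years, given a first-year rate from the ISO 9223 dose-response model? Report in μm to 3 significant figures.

D(4) = 1.01 μm

copper: temperature factor f = +0.126·(-6.9) = -0.8694
  sulphur-dioxide contribution → 0.07613 μm/a
  chloride contribution → 0.3238 μm/a
  ⇒ r_corr(copper) = 0.3999 μm/a
Power-law: D(4) = r_corr · 4^0.667
  D(4) = 0.3999 × 4^0.667 = 0.3999 × 2.521 = 1.008 μm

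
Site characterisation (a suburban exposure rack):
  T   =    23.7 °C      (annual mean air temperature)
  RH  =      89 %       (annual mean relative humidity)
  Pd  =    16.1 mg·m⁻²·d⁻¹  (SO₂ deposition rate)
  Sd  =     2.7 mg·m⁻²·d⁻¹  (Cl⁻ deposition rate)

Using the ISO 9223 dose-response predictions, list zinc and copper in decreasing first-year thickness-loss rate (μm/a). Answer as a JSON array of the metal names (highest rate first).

["copper", "zinc"]

zinc: f(T) = -0.071·(T−10) [T>10 °C] = -0.9727
  SO₂ term: 0.0129·16.1^0.44·exp(0.046·89-0.9727) = 0.9935
  Sd branch = 0.0175·Sd^0.57·e^(0.008·RH+0.085·T) = 0.471 μm/a
  sum: 0.9935 + 0.471 → r_corr = 1.464 μm/a
copper: f(T) = -0.080·(T−10) [T>10 °C] = -1.0960
  SO₂ term: 0.0053·16.1^0.26·exp(0.059·89-1.0960) = 0.6959
  Cl⁻ term: 0.01025·2.7^0.27·exp(0.036·89+0.049·23.7) = 1.054
  r_corr = 0.6959 + 1.054 = 1.75 μm/a
Ordering by μm/a: copper (1.75) > zinc (1.46)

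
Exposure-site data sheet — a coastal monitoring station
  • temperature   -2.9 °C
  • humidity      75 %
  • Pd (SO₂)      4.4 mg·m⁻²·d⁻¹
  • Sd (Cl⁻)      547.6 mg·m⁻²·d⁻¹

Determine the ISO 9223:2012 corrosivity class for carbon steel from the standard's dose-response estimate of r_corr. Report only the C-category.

C4

carbon steel: T≤10 °C ⇒ hinge +0.150·(-2.9−10) = -1.9350
  SO₂ term: 1.77·4.4^0.52·exp(0.02·75-1.9350) = 2.475
  Sd branch = 0.102·Sd^0.62·e^(0.033·RH+0.04·T) = 53.82 μm/a
  sum: 2.475 + 53.82 → r_corr = 56.3 μm/a
ISO 9223 Table 2 (carbon steel): 50 < 56.3 ≤ 80 μm/a ⇒ C4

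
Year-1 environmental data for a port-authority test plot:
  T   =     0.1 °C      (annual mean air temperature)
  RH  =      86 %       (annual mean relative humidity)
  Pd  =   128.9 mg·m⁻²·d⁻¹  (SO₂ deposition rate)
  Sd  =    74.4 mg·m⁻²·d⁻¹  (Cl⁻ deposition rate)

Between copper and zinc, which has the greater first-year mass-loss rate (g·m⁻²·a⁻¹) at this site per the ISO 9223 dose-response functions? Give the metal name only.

zinc

copper: T≤10 °C ⇒ hinge +0.126·(0.1−10) = -1.2474
  SO₂ term: 0.0053·128.9^0.26·exp(0.059·86-1.2474) = 0.8606
  Sd branch = 0.01025·Sd^0.27·e^(0.036·RH+0.049·T) = 0.729 μm/a
  r_corr = 0.8606 + 0.729 = 1.59 μm/a
  mass loss = 1.59 μm/a × 8.96 g/cm³ = 14.24 g·m⁻²·a⁻¹
zinc: f(T) = +0.038·(T−10) [T≤10 °C] = -0.3762
  Pd branch = 0.0129·Pd^0.44·e^(0.046·RH+f) = 3.925 μm/a
  Sd branch = 0.0175·Sd^0.57·e^(0.008·RH+0.085·T) = 0.4096 μm/a
  r_corr = 3.925 + 0.4096 = 4.334 μm/a
  mass loss = 4.334 μm/a × 7.14 g/cm³ = 30.95 g·m⁻²·a⁻¹
Ordering by g·m⁻²·a⁻¹: zinc (30.9) > copper (14.2)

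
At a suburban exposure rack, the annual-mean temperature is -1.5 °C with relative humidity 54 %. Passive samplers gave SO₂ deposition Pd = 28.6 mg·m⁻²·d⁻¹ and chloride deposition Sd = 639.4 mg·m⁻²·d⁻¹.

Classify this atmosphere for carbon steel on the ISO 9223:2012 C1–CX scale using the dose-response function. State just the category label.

carbon steel: temperature factor f = +0.150·(-11.5) = -1.7250
  Pd branch = 1.77·Pd^0.52·e^(0.02·RH+f) = 5.311 μm/a
  Cl⁻ term: 0.102·639.4^0.62·exp(0.033·54+0.04·-1.5) = 31.34
  sum: 5.311 + 31.34 → r_corr = 36.65 μm/a
ISO 9223 Table 2 (carbon steel): 25 < 36.6 ≤ 50 μm/a ⇒ C3

C3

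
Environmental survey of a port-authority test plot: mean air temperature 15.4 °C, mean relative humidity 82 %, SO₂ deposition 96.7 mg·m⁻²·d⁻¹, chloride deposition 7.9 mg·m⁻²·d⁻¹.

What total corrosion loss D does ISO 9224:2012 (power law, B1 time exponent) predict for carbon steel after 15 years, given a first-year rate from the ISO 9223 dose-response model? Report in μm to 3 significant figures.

D(15) = 345 μm

carbon steel: temperature factor f = -0.054·(5.4) = -0.2916
  SO₂ term: 1.77·96.7^0.52·exp(0.02·82-0.2916) = 73.45
  Cl⁻ term: 0.102·7.9^0.62·exp(0.033·82+0.04·15.4) = 10.18
  r_corr = 73.45 + 10.18 = 83.63 μm/a
ISO 9224: D(t) = r_corr · t^b with b = 0.523 (carbon steel, B1)
  D(15) = 83.63 × 15^0.523 = 83.63 × 4.122 = 344.7 μm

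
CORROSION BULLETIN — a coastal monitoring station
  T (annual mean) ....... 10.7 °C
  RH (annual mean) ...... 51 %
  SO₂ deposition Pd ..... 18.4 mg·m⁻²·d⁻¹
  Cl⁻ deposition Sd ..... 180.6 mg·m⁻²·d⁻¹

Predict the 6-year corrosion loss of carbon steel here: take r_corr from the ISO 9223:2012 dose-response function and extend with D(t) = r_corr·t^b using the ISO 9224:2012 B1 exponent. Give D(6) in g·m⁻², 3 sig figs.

D(6) = 854 g·m⁻²

carbon steel: f(T) = -0.054·(T−10) [T>10 °C] = -0.0378
  sulphur-dioxide contribution → 21.49 μm/a
  chloride contribution → 21.11 μm/a
  ⇒ r_corr(carbon steel) = 42.6 μm/a
Power-law: D(6) = r_corr · 6^0.523
  D(6) = 42.6 × 6^0.523 = 42.6 × 2.553 = 108.7 μm
  Mass loss = 108.7 μm × 7.85 g/cm³ = 853.7 g·m⁻²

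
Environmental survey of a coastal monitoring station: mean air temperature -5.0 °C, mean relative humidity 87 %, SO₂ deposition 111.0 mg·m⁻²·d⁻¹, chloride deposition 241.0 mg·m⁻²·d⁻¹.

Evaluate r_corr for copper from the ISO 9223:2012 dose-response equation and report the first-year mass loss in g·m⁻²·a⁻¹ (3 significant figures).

r_corr = 11.4 g·m⁻²·a⁻¹

copper: T≤10 °C ⇒ hinge +0.126·(-5.0−10) = -1.8900
  sulphur-dioxide contribution → 0.4618 μm/a
  chloride contribution → 0.8085 μm/a
  ⇒ r_corr(copper) = 1.27 μm/a
Convert to mass loss: 1.27 μm/a × 8.96 g/cm³ = 11.38 g·m⁻²·a⁻¹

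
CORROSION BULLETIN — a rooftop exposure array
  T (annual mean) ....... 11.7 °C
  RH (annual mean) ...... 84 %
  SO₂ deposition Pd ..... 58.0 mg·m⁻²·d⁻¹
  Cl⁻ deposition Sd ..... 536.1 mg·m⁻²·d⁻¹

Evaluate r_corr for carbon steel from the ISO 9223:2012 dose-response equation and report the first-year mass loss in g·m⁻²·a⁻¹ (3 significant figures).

r_corr = 1.57e+03 g·m⁻²·a⁻¹

carbon steel: f(T) = -0.054·(T−10) [T>10 °C] = -0.0918
  sulphur-dioxide contribution → 71.57 μm/a
  chloride contribution → 128.2 μm/a
  ⇒ r_corr(carbon steel) = 199.8 μm/a
Convert to mass loss: 199.8 μm/a × 7.85 g/cm³ = 1568 g·m⁻²·a⁻¹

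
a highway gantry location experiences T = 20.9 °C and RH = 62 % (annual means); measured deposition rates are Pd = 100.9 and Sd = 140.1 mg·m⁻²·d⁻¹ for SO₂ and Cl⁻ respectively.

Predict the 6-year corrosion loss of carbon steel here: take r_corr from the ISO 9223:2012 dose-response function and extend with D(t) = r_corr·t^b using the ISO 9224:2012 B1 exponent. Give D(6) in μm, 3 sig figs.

D(6) = 195 μm

carbon steel: temperature factor f = -0.054·(10.9) = -0.5886
  sulphur-dioxide contribution → 37.4 μm/a
  chloride contribution → 39 μm/a
  ⇒ r_corr(carbon steel) = 76.4 μm/a
Long-term exponent b (ISO 9224 Table 2, B1) = 0.523
  D(6) = 76.4 × 6^0.523 = 76.4 × 2.553 = 195 μm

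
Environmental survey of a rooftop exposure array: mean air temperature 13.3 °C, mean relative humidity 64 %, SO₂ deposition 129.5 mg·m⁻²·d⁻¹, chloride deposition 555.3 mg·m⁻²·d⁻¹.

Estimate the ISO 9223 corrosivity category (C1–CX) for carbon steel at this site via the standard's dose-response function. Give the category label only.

C5

carbon steel: f(T) = -0.054·(T−10) [T>10 °C] = -0.1782
  Pd branch = 1.77·Pd^0.52·e^(0.02·RH+f) = 66.81 μm/a
  Sd branch = 0.102·Sd^0.62·e^(0.033·RH+0.04·T) = 72.19 μm/a
  sum: 66.81 + 72.19 → r_corr = 139 μm/a
139 μm/a falls in (80, 200] for carbon steel → category C5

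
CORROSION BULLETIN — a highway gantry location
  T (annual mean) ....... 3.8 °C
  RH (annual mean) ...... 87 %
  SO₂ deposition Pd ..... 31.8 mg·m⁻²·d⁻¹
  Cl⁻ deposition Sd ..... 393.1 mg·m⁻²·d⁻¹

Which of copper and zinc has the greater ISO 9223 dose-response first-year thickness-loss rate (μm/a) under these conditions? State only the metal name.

copper: f(T) = +0.126·(T−10) [T≤10 °C] = -0.7812
  sulphur-dioxide contribution → 1.011 μm/a
  chloride contribution → 1.42 μm/a
  ⇒ r_corr(copper) = 2.431 μm/a
zinc: f(T) = +0.038·(T−10) [T≤10 °C] = -0.2356
  sulphur-dioxide contribution → 2.555 μm/a
  chloride contribution → 1.46 μm/a
  ⇒ r_corr(zinc) = 4.015 μm/a
Ordering by μm/a: zinc (4.02) > copper (2.43)

zinc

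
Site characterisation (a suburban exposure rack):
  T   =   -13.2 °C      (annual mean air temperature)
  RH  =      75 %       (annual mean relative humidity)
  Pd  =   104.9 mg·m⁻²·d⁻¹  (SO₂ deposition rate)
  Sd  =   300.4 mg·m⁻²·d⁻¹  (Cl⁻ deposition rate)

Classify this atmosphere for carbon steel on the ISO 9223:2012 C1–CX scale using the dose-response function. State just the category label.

carbon steel: temperature factor f = +0.150·(-23.2) = -3.4800
  SO₂ term: 1.77·104.9^0.52·exp(0.02·75-3.4800) = 2.747
  Sd branch = 0.102·Sd^0.62·e^(0.033·RH+0.04·T) = 24.57 μm/a
  r_corr = 2.747 + 24.57 = 27.31 μm/a
27.3 μm/a falls in (25, 50] for carbon steel → category C3

C3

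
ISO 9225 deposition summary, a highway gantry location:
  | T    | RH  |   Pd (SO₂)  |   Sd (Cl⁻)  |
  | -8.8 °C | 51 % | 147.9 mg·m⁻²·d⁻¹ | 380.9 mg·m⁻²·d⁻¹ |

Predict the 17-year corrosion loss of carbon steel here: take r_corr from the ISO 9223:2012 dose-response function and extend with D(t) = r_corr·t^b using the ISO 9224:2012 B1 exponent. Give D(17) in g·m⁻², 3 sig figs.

carbon steel: temperature factor f = +0.150·(-18.8) = -2.8200
  sulphur-dioxide contribution → 3.932 μm/a
  chloride contribution → 15.37 μm/a
  total first-year rate 19.3 μm/a
Power-law: D(17) = r_corr · 17^0.523
  D(17) = 19.3 × 17^0.523 = 19.3 × 4.401 = 84.96 μm
  Mass loss = 84.96 μm × 7.85 g/cm³ = 666.9 g·m⁻²

D(17) = 667 g·m⁻²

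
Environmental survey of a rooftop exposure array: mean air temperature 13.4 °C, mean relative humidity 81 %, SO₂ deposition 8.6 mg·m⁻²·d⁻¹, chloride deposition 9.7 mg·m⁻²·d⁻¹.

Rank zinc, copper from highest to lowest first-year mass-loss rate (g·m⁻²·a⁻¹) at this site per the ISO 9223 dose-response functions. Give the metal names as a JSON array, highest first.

["copper", "zinc"]

zinc: temperature factor f = -0.071·(3.4) = -0.2414
  Pd branch = 0.0129·Pd^0.44·e^(0.046·RH+f) = 1.084 μm/a
  Sd branch = 0.0175·Sd^0.57·e^(0.008·RH+0.085·T) = 0.3816 μm/a
  r_corr = 1.084 + 0.3816 = 1.466 μm/a
  mass loss = 1.466 μm/a × 7.14 g/cm³ = 10.47 g·m⁻²·a⁻¹
copper: T>10 °C ⇒ hinge -0.080·(13.4−10) = -0.2720
  Pd branch = 0.0053·Pd^0.26·e^(0.059·RH+f) = 0.8406 μm/a
  Sd branch = 0.01025·Sd^0.27·e^(0.036·RH+0.049·T) = 0.6741 μm/a
  r_corr = 0.8406 + 0.6741 = 1.515 μm/a
  mass loss = 1.515 μm/a × 8.96 g/cm³ = 13.57 g·m⁻²·a⁻¹
Ordering by g·m⁻²·a⁻¹: copper (13.6) > zinc (10.5)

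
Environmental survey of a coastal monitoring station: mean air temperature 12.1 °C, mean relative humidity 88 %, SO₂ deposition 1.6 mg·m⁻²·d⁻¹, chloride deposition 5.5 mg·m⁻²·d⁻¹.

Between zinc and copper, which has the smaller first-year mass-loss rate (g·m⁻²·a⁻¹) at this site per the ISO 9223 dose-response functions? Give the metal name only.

zinc: f(T) = -0.071·(T−10) [T>10 °C] = -0.1491
  SO₂ term: 0.0129·1.6^0.44·exp(0.046·88-0.1491) = 0.7828
  Sd branch = 0.0175·Sd^0.57·e^(0.008·RH+0.085·T) = 0.2615 μm/a
  sum: 0.7828 + 0.2615 → r_corr = 1.044 μm/a
  mass loss = 1.044 μm/a × 7.14 g/cm³ = 7.457 g·m⁻²·a⁻¹
copper: temperature factor f = -0.080·(2.1) = -0.1680
  SO₂ term: 0.0053·1.6^0.26·exp(0.059·88-0.1680) = 0.9104
  Sd branch = 0.01025·Sd^0.27·e^(0.036·RH+0.049·T) = 0.6982 μm/a
  sum: 0.9104 + 0.6982 → r_corr = 1.609 μm/a
  mass loss = 1.609 μm/a × 8.96 g/cm³ = 14.41 g·m⁻²·a⁻¹
Ordering by g·m⁻²·a⁻¹: copper (14.4) > zinc (7.46)

zinc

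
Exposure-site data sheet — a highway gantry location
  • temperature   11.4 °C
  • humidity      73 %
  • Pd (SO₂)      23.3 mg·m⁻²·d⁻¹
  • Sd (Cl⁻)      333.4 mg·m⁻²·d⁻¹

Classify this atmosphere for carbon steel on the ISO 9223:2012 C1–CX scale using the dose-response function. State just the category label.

C5

carbon steel: temperature factor f = -0.054·(1.4) = -0.0756
  sulphur-dioxide contribution → 36.33 μm/a
  chloride contribution → 65.63 μm/a
  total first-year rate 102 μm/a
102 μm/a falls in (80, 200] for carbon steel → category C5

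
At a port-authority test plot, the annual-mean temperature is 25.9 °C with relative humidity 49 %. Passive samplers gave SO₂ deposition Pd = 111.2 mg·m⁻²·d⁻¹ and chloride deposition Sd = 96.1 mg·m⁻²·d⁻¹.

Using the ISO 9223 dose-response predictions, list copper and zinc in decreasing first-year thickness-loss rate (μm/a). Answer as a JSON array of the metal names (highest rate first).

["zinc", "copper"]

copper: temperature factor f = -0.080·(15.9) = -1.2720
  Pd branch = 0.0053·Pd^0.26·e^(0.059·RH+f) = 0.09107 μm/a
  Cl⁻ term: 0.01025·96.1^0.27·exp(0.036·49+0.049·25.9) = 0.73
  r_corr = 0.09107 + 0.73 = 0.8211 μm/a
zinc: T>10 °C ⇒ hinge -0.071·(25.9−10) = -1.1289
  SO₂ term: 0.0129·111.2^0.44·exp(0.046·49-1.1289) = 0.3159
  Sd branch = 0.0175·Sd^0.57·e^(0.008·RH+0.085·T) = 3.159 μm/a
  sum: 0.3159 + 3.159 → r_corr = 3.475 μm/a
Ordering by μm/a: zinc (3.47) > copper (0.821)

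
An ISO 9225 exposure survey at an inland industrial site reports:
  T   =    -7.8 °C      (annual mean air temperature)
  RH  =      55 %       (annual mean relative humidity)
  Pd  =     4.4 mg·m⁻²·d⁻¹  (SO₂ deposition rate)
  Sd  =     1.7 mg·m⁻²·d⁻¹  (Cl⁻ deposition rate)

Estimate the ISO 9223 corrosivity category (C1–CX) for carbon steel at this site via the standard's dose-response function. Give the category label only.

C2

carbon steel: temperature factor f = +0.150·(-17.8) = -2.6700
  sulphur-dioxide contribution → 0.7957 μm/a
  chloride contribution → 0.6371 μm/a
  total first-year rate 1.433 μm/a
1.43 μm/a falls in (1.3, 25] for carbon steel → category C2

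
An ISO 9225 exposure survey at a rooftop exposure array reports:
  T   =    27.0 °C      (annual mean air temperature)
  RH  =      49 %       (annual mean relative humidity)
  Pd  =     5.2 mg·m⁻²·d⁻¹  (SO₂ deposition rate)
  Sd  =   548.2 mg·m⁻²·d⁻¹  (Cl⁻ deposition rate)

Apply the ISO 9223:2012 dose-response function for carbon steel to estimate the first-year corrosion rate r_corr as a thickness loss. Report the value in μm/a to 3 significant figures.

carbon steel: T>10 °C ⇒ hinge -0.054·(27.0−10) = -0.9180
  sulphur-dioxide contribution → 4.438 μm/a
  chloride contribution → 75.52 μm/a
  ⇒ r_corr(carbon steel) = 79.95 μm/a

r_corr = 80.0 μm/a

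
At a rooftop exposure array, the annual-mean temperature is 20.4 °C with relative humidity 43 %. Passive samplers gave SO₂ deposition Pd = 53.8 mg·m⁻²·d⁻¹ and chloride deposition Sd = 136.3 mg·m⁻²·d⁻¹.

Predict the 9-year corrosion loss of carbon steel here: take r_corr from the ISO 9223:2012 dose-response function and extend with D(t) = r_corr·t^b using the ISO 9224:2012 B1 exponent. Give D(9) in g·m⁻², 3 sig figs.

carbon steel: f(T) = -0.054·(T−10) [T>10 °C] = -0.5616
  SO₂ term: 1.77·53.8^0.52·exp(0.02·43-0.5616) = 18.95
  Cl⁻ term: 0.102·136.3^0.62·exp(0.033·43+0.04·20.4) = 20.07
  sum: 18.95 + 20.07 → r_corr = 39.02 μm/a
Power-law: D(9) = r_corr · 9^0.523
  D(9) = 39.02 × 9^0.523 = 39.02 × 3.156 = 123.1 μm
  Mass loss = 123.1 μm × 7.85 g/cm³ = 966.6 g·m⁻²

D(9) = 967 g·m⁻²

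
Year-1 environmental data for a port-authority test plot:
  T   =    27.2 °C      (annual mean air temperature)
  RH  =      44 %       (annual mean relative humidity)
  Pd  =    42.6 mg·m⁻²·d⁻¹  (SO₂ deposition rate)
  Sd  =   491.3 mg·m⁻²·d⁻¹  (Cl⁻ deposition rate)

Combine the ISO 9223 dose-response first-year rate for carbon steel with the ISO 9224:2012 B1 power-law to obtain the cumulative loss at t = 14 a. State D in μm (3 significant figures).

carbon steel: f(T) = -0.054·(T−10) [T>10 °C] = -0.9288
  sulphur-dioxide contribution → 11.86 μm/a
  chloride contribution → 60.3 μm/a
  ⇒ r_corr(carbon steel) = 72.16 μm/a
Long-term exponent b (ISO 9224 Table 2, B1) = 0.523
  D(14) = 72.16 × 14^0.523 = 72.16 × 3.976 = 286.9 μm

D(14) = 287 μm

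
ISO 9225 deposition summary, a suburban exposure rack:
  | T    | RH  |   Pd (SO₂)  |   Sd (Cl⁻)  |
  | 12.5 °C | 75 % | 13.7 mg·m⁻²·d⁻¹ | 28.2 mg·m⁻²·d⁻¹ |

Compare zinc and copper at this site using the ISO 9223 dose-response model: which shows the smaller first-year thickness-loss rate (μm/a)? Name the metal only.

copper

zinc: T>10 °C ⇒ hinge -0.071·(12.5−10) = -0.1775
  Pd branch = 0.0129·Pd^0.44·e^(0.046·RH+f) = 1.076 μm/a
  Sd branch = 0.0175·Sd^0.57·e^(0.008·RH+0.085·T) = 0.619 μm/a
  sum: 1.076 + 0.619 → r_corr = 1.695 μm/a
copper: f(T) = -0.080·(T−10) [T>10 °C] = -0.2000
  Pd branch = 0.0053·Pd^0.26·e^(0.059·RH+f) = 0.7157 μm/a
  Cl⁻ term: 0.01025·28.2^0.27·exp(0.036·75+0.049·12.5) = 0.6933
  sum: 0.7157 + 0.6933 → r_corr = 1.409 μm/a
Ordering by μm/a: zinc (1.7) > copper (1.41)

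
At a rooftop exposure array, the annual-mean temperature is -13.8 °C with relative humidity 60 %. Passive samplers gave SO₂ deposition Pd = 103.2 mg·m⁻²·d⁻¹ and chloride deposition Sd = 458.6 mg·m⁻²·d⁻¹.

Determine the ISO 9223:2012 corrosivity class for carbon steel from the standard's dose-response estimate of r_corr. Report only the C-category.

carbon steel: T≤10 °C ⇒ hinge +0.150·(-13.8−10) = -3.5700
  SO₂ term: 1.77·103.2^0.52·exp(0.02·60-3.5700) = 1.844
  Sd branch = 0.102·Sd^0.62·e^(0.033·RH+0.04·T) = 19 μm/a
  sum: 1.844 + 19 → r_corr = 20.85 μm/a
Category bounds: 1.3…25 μm/a bracket r_corr ⇒ C2

C2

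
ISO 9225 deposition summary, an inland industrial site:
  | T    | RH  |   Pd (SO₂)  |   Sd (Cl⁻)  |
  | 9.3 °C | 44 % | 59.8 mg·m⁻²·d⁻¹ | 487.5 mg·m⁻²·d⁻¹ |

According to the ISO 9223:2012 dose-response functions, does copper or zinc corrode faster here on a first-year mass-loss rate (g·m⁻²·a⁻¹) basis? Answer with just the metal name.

zinc

copper: temperature factor f = +0.126·(-0.7) = -0.0882
  SO₂ term: 0.0053·59.8^0.26·exp(0.059·44-0.0882) = 0.1885
  Cl⁻ term: 0.01025·487.5^0.27·exp(0.036·44+0.049·9.3) = 0.4191
  sum: 0.1885 + 0.4191 → r_corr = 0.6076 μm/a
  mass loss = 0.6076 μm/a × 8.96 g/cm³ = 5.444 g·m⁻²·a⁻¹
zinc: temperature factor f = +0.038·(-0.7) = -0.0266
  Pd branch = 0.0129·Pd^0.44·e^(0.046·RH+f) = 0.5752 μm/a
  Sd branch = 0.0175·Sd^0.57·e^(0.008·RH+0.085·T) = 1.868 μm/a
  r_corr = 0.5752 + 1.868 = 2.443 μm/a
  mass loss = 2.443 μm/a × 7.14 g/cm³ = 17.44 g·m⁻²·a⁻¹
Ordering by g·m⁻²·a⁻¹: zinc (17.4) > copper (5.44)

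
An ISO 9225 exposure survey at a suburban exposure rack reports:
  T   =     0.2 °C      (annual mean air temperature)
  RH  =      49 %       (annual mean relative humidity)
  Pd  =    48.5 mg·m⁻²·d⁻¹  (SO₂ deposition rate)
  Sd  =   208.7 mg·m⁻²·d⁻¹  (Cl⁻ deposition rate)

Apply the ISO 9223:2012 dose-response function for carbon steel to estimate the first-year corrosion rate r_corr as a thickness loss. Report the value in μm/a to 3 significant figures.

r_corr = 22.4 μm/a

carbon steel: f(T) = +0.150·(T−10) [T≤10 °C] = -1.4700
  Pd branch = 1.77·Pd^0.52·e^(0.02·RH+f) = 8.161 μm/a
  Cl⁻ term: 0.102·208.7^0.62·exp(0.033·49+0.04·0.2) = 14.2
  sum: 8.161 + 14.2 → r_corr = 22.37 μm/a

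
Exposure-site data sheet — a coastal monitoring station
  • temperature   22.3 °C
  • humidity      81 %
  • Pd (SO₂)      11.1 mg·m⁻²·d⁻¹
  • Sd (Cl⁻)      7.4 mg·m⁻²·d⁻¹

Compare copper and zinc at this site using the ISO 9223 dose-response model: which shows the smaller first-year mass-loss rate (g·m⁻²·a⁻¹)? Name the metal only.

zinc

copper: T>10 °C ⇒ hinge -0.080·(22.3−10) = -0.9840
  SO₂ term: 0.0053·11.1^0.26·exp(0.059·81-0.9840) = 0.4408
  Cl⁻ term: 0.01025·7.4^0.27·exp(0.036·81+0.049·22.3) = 0.9691
  sum: 0.4408 + 0.9691 → r_corr = 1.41 μm/a
  mass loss = 1.41 μm/a × 8.96 g/cm³ = 12.63 g·m⁻²·a⁻¹
zinc: f(T) = -0.071·(T−10) [T>10 °C] = -0.8733
  Pd branch = 0.0129·Pd^0.44·e^(0.046·RH+f) = 0.6448 μm/a
  Cl⁻ term: 0.0175·7.4^0.57·exp(0.008·81+0.085·22.3) = 0.6968
  sum: 0.6448 + 0.6968 → r_corr = 1.342 μm/a
  mass loss = 1.342 μm/a × 7.14 g/cm³ = 9.579 g·m⁻²·a⁻¹
Ordering by g·m⁻²·a⁻¹: copper (12.6) > zinc (9.58)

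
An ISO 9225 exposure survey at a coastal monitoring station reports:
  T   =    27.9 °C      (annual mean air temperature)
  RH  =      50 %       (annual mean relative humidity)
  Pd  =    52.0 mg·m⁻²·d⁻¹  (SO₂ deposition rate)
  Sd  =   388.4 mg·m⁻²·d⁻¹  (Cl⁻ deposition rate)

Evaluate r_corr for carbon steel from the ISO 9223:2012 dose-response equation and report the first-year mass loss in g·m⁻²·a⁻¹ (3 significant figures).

r_corr = 625 g·m⁻²·a⁻¹

carbon steel: T>10 °C ⇒ hinge -0.054·(27.9−10) = -0.9666
  sulphur-dioxide contribution → 14.28 μm/a
  chloride contribution → 65.34 μm/a
  total first-year rate 79.63 μm/a
Convert to mass loss: 79.63 μm/a × 7.85 g/cm³ = 625.1 g·m⁻²·a⁻¹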